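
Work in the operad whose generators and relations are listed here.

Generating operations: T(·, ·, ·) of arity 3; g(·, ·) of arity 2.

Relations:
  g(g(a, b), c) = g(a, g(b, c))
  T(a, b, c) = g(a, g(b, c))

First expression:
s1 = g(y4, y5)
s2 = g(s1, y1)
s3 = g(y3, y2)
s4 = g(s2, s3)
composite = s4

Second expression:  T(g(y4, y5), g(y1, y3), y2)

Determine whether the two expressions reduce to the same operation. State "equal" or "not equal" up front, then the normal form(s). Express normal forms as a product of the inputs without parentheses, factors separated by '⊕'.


equal; both compose to y4 ⊕ y5 ⊕ y1 ⊕ y3 ⊕ y2

The first expression, normalized: y4 ⊕ y5 ⊕ y1 ⊕ y3 ⊕ y2
The second expression, normalized: y4 ⊕ y5 ⊕ y1 ⊕ y3 ⊕ y2
The forms coincide; equal.


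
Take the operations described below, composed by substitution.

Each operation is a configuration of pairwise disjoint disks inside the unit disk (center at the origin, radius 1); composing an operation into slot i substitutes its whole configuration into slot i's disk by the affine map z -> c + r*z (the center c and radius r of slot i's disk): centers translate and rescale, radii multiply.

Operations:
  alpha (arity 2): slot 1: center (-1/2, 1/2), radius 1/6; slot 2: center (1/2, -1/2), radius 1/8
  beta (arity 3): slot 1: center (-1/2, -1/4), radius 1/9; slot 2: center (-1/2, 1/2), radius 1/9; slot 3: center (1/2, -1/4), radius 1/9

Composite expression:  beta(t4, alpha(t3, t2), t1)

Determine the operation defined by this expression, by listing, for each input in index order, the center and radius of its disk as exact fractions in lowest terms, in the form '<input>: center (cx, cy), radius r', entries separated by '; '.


t1: center (1/2, -1/4), radius 1/9; t2: center (-4/9, 4/9), radius 1/72; t3: center (-5/9, 5/9), radius 1/54; t4: center (-1/2, -1/4), radius 1/9


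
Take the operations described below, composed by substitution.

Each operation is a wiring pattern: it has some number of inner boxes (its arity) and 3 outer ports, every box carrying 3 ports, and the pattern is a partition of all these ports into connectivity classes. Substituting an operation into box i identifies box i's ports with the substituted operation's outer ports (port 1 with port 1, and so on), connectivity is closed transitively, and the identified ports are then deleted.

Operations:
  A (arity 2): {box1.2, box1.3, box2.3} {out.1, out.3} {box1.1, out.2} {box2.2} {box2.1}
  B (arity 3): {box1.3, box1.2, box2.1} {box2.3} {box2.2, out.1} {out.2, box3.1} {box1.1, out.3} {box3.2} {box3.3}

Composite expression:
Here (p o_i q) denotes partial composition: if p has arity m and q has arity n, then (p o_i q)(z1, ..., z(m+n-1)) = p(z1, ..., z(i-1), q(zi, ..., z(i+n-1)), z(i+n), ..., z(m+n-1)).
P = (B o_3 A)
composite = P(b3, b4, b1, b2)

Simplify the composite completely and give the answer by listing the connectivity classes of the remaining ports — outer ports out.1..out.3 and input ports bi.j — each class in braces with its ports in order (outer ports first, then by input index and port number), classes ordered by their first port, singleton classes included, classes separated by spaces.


After gluing at B, chains via deleted ports link the b-ports.
A over (b1, b2) gives {out.1, out.3} {out.2, b1.1} {b1.2, b1.3, b2.3} {b2.1} {b2.2}, out.j being that stage's outer ports
B over (b3, b4, b1, b2) gives {out.1, b4.2} {out.2} {out.3, b3.1} {b1.1} {b1.2, b1.3, b2.3} {b2.1} {b2.2} {b3.2, b3.3, b4.1} {b4.3}, out.j being that stage's outer ports

{out.1, b4.2} {out.2} {out.3, b3.1} {b1.1} {b1.2, b1.3, b2.3} {b2.1} {b2.2} {b3.2, b3.3, b4.1} {b4.3}


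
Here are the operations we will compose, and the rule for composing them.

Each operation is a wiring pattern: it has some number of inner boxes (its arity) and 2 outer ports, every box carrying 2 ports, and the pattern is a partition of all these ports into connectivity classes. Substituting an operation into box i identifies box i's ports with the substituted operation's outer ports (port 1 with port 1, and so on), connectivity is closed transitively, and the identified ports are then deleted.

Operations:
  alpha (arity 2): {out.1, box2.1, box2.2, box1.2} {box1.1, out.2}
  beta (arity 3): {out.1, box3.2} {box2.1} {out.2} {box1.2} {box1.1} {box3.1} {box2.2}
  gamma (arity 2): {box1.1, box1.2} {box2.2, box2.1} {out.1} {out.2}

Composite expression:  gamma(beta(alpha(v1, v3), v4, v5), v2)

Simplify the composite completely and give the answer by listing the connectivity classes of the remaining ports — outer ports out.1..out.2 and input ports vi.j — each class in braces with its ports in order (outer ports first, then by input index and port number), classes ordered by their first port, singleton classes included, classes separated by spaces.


{out.1} {out.2} {v1.1} {v1.2, v3.1, v3.2} {v2.1, v2.2} {v4.1} {v4.2} {v5.1} {v5.2}


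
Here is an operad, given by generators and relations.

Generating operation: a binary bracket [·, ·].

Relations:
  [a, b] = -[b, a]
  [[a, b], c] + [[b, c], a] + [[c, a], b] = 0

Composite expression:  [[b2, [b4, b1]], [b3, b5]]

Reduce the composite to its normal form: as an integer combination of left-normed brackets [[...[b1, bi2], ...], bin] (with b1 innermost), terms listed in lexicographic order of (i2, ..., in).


[[[[b1, b4], b2], b3], b5] - [[[[b1, b4], b2], b5], b3]

Skip Jacobi rewriting: expand, keep b1-initial words, read off terms.
Composite bracket: [[b2, [b4, b1]], [b3, b5]]
Expanding via [a, b] = ab - ba: 16 signed words (2^4 = 16).
The b1-initial words carry the normal form:
  sign of b1b4b2b3b5 is +1, so it contributes +[[[[b1, b4], b2], b3], b5]
  sign of b1b4b2b5b3 is -1, so it contributes -[[[[b1, b4], b2], b5], b3]


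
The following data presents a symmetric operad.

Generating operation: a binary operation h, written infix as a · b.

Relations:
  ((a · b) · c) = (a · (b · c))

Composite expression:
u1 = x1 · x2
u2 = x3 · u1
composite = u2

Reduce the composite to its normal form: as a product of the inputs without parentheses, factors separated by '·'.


Under associativity of h, the answer is the x's in reading order.
(x1 · x2) flattens to x1 · x2
(x3 · (x1 · x2)) flattens to x3 · x1 · x2

x3 · x1 · x2


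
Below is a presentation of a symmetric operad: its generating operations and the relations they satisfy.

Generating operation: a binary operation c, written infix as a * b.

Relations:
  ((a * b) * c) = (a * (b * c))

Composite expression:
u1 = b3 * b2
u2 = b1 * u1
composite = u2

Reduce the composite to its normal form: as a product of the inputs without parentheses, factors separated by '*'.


Under associativity of c, the answer is the b's in reading order.
(b3 * b2) flattens to b3 * b2
(b1 * (b3 * b2)) flattens to b1 * b3 * b2

b1 * b3 * b2


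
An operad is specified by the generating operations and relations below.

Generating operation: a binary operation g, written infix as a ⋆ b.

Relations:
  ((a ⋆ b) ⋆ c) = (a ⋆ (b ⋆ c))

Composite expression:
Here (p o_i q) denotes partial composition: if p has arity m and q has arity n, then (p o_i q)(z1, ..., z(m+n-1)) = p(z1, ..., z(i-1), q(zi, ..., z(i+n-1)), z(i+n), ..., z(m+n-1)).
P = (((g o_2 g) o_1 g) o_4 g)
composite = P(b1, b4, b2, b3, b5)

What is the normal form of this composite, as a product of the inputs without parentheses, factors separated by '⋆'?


b1 ⋆ b4 ⋆ b2 ⋆ b3 ⋆ b5

The g-tree's shape is irrelevant; the b-reading-order decides.
(b1 ⋆ b4) unparenthesizes to b1 ⋆ b4
(b3 ⋆ b5) unparenthesizes to b3 ⋆ b5
(b2 ⋆ (b3 ⋆ b5)) unparenthesizes to b2 ⋆ b3 ⋆ b5
((b1 ⋆ b4) ⋆ (b2 ⋆ (b3 ⋆ b5))) unparenthesizes to b1 ⋆ b4 ⋆ b2 ⋆ b3 ⋆ b5


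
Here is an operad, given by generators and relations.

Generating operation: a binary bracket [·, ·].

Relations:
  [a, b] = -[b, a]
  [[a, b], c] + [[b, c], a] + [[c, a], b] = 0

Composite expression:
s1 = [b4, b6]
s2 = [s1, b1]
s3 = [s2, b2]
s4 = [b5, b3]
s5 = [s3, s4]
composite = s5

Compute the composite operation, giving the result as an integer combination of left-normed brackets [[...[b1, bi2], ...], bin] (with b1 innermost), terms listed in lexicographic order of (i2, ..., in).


[[[[[b1, b4], b6], b2], b3], b5] - [[[[[b1, b4], b6], b2], b5], b3] - [[[[[b1, b6], b4], b2], b3], b5] + [[[[[b1, b6], b4], b2], b5], b3]

Antisymmetry and Jacobi reduce to b1-anchored left-normed brackets.
Composite bracket: [[[[b4, b6], b1], b2], [b5, b3]]
The bracket unfolds into 32 signed words via [a, b] = ab - ba (2^5 = 32).
Keep just the words that open with b1:
  b1b4b6b2b3b5 (sign +1) contributes +[[[[[b1, b4], b6], b2], b3], b5]
  b1b4b6b2b5b3 (sign -1) contributes -[[[[[b1, b4], b6], b2], b5], b3]
  b1b6b4b2b3b5 (sign -1) contributes -[[[[[b1, b6], b4], b2], b3], b5]
  b1b6b4b2b5b3 (sign +1) contributes +[[[[[b1, b6], b4], b2], b5], b3]


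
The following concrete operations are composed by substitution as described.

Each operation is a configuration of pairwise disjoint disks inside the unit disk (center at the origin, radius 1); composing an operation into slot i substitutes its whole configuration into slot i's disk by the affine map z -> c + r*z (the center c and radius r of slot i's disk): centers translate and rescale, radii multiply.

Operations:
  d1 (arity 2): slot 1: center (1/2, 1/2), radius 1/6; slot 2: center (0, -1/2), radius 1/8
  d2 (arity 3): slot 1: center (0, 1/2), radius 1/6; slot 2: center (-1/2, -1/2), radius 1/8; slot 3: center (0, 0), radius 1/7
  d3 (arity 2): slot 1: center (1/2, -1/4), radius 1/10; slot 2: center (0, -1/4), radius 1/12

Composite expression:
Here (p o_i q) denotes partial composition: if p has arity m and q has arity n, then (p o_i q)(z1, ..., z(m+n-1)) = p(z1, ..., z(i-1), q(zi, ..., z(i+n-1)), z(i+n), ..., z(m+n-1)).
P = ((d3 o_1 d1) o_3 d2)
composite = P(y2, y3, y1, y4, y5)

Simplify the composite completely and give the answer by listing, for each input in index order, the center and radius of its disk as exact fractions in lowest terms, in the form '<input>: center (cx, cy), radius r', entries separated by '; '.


y1: center (0, -5/24), radius 1/72; y2: center (11/20, -1/5), radius 1/60; y3: center (1/2, -3/10), radius 1/80; y4: center (-1/24, -7/24), radius 1/96; y5: center (0, -1/4), radius 1/84

Below d3, radii multiply path by path; the y-disk centers shift.
y2 passes through 2 substitutions, ending at center (11/20, -1/5), radius 1/60
y3 passes through 2 substitutions, ending at center (1/2, -3/10), radius 1/80
y1 passes through 2 substitutions, ending at center (0, -5/24), radius 1/72
y4 passes through 2 substitutions, ending at center (-1/24, -7/24), radius 1/96
y5 passes through 2 substitutions, ending at center (0, -1/4), radius 1/84


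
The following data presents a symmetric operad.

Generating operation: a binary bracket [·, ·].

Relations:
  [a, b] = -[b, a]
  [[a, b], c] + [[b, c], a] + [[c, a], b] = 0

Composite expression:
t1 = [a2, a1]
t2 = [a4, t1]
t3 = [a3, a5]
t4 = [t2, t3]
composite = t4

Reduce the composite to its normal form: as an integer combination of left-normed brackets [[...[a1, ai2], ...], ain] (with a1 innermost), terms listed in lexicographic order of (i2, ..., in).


[[[[a1, a2], a4], a3], a5] - [[[[a1, a2], a4], a5], a3]


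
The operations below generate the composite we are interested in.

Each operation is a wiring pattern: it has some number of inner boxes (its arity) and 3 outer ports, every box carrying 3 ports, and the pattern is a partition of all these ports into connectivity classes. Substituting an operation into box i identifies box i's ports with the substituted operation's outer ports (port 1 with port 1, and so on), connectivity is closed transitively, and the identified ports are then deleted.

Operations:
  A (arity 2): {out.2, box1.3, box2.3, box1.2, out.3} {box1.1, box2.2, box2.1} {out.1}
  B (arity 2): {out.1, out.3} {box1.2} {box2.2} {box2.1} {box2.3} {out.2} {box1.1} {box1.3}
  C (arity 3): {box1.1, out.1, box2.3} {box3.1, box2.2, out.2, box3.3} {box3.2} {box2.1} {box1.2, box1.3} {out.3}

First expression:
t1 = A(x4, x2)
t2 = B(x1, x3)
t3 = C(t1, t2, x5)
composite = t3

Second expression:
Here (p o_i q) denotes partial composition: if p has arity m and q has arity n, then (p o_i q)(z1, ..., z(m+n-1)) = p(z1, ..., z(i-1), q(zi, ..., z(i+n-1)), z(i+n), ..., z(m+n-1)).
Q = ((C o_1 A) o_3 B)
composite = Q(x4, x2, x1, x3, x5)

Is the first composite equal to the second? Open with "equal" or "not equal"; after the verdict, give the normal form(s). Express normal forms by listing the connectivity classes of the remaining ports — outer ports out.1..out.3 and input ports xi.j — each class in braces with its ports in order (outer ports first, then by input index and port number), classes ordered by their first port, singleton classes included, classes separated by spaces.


equal; both compose to {out.1} {out.2, x5.1, x5.3} {out.3} {x1.1} {x1.2} {x1.3} {x2.1, x2.2, x4.1} {x2.3, x4.2, x4.3} {x3.1} {x3.2} {x3.3} {x5.2}

The first expression reduces to {out.1} {out.2, x5.1, x5.3} {out.3} {x1.1} {x1.2} {x1.3} {x2.1, x2.2, x4.1} {x2.3, x4.2, x4.3} {x3.1} {x3.2} {x3.3} {x5.2}
The second expression reduces to {out.1} {out.2, x5.1, x5.3} {out.3} {x1.1} {x1.2} {x1.3} {x2.1, x2.2, x4.1} {x2.3, x4.2, x4.3} {x3.1} {x3.2} {x3.3} {x5.2}
The forms coincide; equal.


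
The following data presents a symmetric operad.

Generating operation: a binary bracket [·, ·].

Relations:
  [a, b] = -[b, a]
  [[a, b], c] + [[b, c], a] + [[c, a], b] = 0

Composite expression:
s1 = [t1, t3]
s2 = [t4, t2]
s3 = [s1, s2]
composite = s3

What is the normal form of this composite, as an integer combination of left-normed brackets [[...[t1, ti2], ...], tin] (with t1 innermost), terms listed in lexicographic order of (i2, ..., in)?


-[[[t1, t3], t2], t4] + [[[t1, t3], t4], t2]

Antisymmetry and Jacobi reduce to t1-anchored left-normed brackets.
Composite bracket: [[t1, t3], [t4, t2]]
The bracket unfolds into 8 signed words via [a, b] = ab - ba (2^3 = 8).
Coefficients come from the t1-initial words:
  word t1t3t2t4 has sign -1, contributing -[[[t1, t3], t2], t4]
  word t1t3t4t2 has sign +1, contributing +[[[t1, t3], t4], t2]


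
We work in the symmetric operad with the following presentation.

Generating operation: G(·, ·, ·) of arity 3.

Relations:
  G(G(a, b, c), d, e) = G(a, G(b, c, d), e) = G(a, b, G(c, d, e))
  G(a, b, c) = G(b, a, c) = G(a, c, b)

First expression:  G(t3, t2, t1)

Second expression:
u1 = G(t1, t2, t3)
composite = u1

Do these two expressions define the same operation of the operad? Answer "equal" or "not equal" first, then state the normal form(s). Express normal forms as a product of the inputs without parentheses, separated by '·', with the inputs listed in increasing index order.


equal — both sides give t1 · t2 · t3

The first expression reduces to t1 · t2 · t3
The second expression reduces to t1 · t2 · t3
Same normal form: equal.


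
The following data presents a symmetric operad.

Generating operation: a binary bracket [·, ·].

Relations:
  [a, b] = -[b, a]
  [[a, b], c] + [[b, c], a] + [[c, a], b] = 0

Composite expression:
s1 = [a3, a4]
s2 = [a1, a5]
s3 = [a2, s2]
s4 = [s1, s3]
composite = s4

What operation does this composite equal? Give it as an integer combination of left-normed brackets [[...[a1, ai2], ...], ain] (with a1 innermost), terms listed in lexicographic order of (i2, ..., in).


Expand each bracket as ab - ba; the a1-initial words give the coefficients.
Composite bracket: [[a3, a4], [a2, [a1, a5]]]
Applying ab - ba throughout gives 16 signed words (2^4 = 16).
Coefficients come from the a1-initial words:
  word a1a5a2a3a4 has sign +1, contributing +[[[[a1, a5], a2], a3], a4]
  word a1a5a2a4a3 has sign -1, contributing -[[[[a1, a5], a2], a4], a3]

[[[[a1, a5], a2], a3], a4] - [[[[a1, a5], a2], a4], a3]


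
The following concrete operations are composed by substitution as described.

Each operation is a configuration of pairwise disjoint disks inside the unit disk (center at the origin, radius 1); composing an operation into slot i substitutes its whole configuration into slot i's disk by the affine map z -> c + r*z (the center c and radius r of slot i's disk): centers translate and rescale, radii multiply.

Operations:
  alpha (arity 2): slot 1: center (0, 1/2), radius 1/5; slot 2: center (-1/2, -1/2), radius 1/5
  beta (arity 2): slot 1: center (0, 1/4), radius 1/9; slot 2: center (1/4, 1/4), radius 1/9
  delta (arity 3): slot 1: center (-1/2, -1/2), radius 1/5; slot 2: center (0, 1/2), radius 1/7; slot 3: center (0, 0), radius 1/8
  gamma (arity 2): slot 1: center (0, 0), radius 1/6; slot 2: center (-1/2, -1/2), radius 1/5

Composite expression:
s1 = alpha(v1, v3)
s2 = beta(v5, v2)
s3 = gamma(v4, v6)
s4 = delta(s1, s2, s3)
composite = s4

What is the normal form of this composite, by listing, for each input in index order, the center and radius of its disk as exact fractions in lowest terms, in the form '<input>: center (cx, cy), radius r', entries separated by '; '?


v1: center (-1/2, -2/5), radius 1/25; v2: center (1/28, 15/28), radius 1/63; v3: center (-3/5, -3/5), radius 1/25; v4: center (0, 0), radius 1/48; v5: center (0, 15/28), radius 1/63; v6: center (-1/16, -1/16), radius 1/40

Nesting under delta composes maps z -> c + r*z down each v-path.
v1 passes through 2 substitutions, ending at center (-1/2, -2/5), radius 1/25
v3 passes through 2 substitutions, ending at center (-3/5, -3/5), radius 1/25
v5 passes through 2 substitutions, ending at center (0, 15/28), radius 1/63
v2 passes through 2 substitutions, ending at center (1/28, 15/28), radius 1/63
v4 passes through 2 substitutions, ending at center (0, 0), radius 1/48
v6 passes through 2 substitutions, ending at center (-1/16, -1/16), radius 1/40


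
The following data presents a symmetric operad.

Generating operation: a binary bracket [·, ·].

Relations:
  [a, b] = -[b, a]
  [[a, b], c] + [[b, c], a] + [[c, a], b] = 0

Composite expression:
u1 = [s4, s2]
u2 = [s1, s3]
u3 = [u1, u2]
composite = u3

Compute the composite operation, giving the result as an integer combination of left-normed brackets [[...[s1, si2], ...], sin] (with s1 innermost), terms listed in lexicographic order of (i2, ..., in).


[[[s1, s3], s2], s4] - [[[s1, s3], s4], s2]

Expand each bracket as ab - ba; the s1-initial words give the coefficients.
Composite bracket: [[s4, s2], [s1, s3]]
Each bracket splits as ab - ba, giving 8 signed words (2^3 = 8).
The s1-initial words carry the normal form:
  s1s3s2s4 (sign +1) contributes +[[[s1, s3], s2], s4]
  s1s3s4s2 (sign -1) contributes -[[[s1, s3], s4], s2]


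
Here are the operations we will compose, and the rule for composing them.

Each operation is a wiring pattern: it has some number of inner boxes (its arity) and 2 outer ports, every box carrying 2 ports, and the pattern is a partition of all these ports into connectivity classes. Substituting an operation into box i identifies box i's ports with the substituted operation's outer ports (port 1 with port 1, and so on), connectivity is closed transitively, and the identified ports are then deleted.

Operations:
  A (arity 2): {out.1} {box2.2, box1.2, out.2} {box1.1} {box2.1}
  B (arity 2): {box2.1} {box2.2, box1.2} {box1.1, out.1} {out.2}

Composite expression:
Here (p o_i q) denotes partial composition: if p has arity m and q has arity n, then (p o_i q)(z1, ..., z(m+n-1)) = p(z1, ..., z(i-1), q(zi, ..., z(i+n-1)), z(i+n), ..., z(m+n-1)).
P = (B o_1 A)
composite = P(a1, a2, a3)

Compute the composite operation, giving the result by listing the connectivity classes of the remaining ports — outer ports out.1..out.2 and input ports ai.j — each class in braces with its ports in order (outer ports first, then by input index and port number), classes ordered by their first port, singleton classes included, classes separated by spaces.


{out.1} {out.2} {a1.1} {a1.2, a2.2, a3.2} {a2.1} {a3.1}

Reachability decides: close wires over B-identified ports.
the subtree at A composes to {out.1} {out.2, a1.2, a2.2} {a1.1} {a2.1} on (a1, a2); out.j = own outer ports
the subtree at B composes to {out.1} {out.2} {a1.1} {a1.2, a2.2, a3.2} {a2.1} {a3.1} on (a1, a2, a3); out.j = own outer ports


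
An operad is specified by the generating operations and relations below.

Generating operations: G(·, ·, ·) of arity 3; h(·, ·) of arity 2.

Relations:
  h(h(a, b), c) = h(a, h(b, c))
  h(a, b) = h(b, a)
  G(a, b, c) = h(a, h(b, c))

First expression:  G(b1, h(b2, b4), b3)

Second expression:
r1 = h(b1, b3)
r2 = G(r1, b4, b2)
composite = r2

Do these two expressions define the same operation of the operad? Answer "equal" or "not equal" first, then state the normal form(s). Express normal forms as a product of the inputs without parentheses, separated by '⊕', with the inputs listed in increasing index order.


equal — both sides give b1 ⊕ b2 ⊕ b3 ⊕ b4

The first expression reduces to b1 ⊕ b2 ⊕ b3 ⊕ b4
The second expression reduces to b1 ⊕ b2 ⊕ b3 ⊕ b4
Both agree, so they are equal.


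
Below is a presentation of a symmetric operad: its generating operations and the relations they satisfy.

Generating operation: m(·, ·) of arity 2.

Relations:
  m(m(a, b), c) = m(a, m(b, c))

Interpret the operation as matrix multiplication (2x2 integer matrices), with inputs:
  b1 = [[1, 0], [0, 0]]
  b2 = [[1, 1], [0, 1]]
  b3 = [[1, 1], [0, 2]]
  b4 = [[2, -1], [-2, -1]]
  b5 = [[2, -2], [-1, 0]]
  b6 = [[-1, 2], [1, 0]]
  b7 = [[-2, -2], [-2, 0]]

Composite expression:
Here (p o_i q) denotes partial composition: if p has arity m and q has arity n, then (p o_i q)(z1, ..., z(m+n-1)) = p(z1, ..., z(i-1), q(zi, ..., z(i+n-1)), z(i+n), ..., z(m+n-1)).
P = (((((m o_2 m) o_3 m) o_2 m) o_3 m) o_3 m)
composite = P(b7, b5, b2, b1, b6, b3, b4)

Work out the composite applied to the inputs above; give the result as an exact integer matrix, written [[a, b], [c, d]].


[[16, 4], [32, 8]]

m(b2, b1) = [[1, 0], [0, 0]]
m(m(b2, b1), b6) = [[-1, 2], [0, 0]]
m(b5, m(m(b2, b1), b6)) = [[-2, 4], [1, -2]]
m(b3, b4) = [[0, -2], [-4, -2]]
m(m(b5, m(m(b2, b1), b6)), m(b3, b4)) = [[-16, -4], [8, 2]]
m(b7, m(m(b5, m(m(b2, b1), b6)), m(b3, b4))) = [[16, 4], [32, 8]]


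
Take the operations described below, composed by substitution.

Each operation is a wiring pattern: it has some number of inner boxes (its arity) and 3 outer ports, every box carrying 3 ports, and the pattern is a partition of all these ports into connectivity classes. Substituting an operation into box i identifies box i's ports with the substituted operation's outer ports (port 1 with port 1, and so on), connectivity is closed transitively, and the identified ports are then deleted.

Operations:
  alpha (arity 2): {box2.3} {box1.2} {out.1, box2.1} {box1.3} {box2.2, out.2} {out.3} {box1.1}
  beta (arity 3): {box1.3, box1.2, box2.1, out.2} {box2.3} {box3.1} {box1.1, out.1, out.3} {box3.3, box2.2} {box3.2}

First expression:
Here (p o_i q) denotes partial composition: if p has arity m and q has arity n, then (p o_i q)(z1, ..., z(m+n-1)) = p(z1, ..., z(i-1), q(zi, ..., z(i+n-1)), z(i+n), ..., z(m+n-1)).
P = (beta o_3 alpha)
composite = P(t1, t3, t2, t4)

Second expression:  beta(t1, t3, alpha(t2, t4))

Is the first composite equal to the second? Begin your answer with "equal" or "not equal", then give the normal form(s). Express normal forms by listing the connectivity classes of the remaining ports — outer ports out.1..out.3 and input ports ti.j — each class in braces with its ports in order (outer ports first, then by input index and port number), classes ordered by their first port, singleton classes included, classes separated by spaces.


equal — both sides give {out.1, out.3, t1.1} {out.2, t1.2, t1.3, t3.1} {t2.1} {t2.2} {t2.3} {t3.2} {t3.3} {t4.1} {t4.2} {t4.3}

The first expression reduces to {out.1, out.3, t1.1} {out.2, t1.2, t1.3, t3.1} {t2.1} {t2.2} {t2.3} {t3.2} {t3.3} {t4.1} {t4.2} {t4.3}
The second expression reduces to {out.1, out.3, t1.1} {out.2, t1.2, t1.3, t3.1} {t2.1} {t2.2} {t2.3} {t3.2} {t3.3} {t4.1} {t4.2} {t4.3}
Identical normal forms: equal.


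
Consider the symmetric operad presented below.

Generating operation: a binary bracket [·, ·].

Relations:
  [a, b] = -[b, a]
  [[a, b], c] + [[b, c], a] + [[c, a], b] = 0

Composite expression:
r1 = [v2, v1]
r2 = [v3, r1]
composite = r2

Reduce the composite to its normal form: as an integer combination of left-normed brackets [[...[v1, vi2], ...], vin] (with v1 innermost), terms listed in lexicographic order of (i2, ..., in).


[[v1, v2], v3]

Skip Jacobi rewriting: expand, keep v1-initial words, read off terms.
Composite bracket: [v3, [v2, v1]]
Applying ab - ba throughout gives 4 signed words (2^2 = 4).
Collect the words opening with v1:
  sign of v1v2v3 is +1, so it contributes +[[v1, v2], v3]


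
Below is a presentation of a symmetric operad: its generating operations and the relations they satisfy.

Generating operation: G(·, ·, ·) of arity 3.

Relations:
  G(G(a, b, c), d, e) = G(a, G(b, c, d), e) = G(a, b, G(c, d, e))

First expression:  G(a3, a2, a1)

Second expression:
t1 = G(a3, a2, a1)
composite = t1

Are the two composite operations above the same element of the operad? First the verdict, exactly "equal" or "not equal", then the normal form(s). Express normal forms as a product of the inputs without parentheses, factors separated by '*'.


The first expression, normalized: a3 * a2 * a1
The second expression, normalized: a3 * a2 * a1
Both agree, so they are equal.

equal; both compose to a3 * a2 * a1


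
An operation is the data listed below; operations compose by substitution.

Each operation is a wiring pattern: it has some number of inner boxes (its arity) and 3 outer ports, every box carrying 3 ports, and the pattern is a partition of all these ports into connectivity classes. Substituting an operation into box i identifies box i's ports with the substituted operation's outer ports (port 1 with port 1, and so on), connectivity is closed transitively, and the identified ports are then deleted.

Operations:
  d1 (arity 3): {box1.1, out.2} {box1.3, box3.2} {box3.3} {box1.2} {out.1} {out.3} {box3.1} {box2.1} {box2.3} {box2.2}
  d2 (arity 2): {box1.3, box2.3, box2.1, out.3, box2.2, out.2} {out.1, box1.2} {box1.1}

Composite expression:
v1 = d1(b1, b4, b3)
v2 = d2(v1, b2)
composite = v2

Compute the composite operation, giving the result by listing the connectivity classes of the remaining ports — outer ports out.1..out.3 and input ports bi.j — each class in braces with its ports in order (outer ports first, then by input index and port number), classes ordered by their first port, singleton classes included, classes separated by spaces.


{out.1, b1.1} {out.2, out.3, b2.1, b2.2, b2.3} {b1.2} {b1.3, b3.2} {b3.1} {b3.3} {b4.1} {b4.2} {b4.3}

Substituting into d2 glues patterns; closure does the rest.
the subtree at d1 composes to {out.1} {out.2, b1.1} {out.3} {b1.2} {b1.3, b3.2} {b3.1} {b3.3} {b4.1} {b4.2} {b4.3} on (b1, b4, b3); out.j = own outer ports
the subtree at d2 composes to {out.1, b1.1} {out.2, out.3, b2.1, b2.2, b2.3} {b1.2} {b1.3, b3.2} {b3.1} {b3.3} {b4.1} {b4.2} {b4.3} on (b1, b4, b3, b2); out.j = own outer ports


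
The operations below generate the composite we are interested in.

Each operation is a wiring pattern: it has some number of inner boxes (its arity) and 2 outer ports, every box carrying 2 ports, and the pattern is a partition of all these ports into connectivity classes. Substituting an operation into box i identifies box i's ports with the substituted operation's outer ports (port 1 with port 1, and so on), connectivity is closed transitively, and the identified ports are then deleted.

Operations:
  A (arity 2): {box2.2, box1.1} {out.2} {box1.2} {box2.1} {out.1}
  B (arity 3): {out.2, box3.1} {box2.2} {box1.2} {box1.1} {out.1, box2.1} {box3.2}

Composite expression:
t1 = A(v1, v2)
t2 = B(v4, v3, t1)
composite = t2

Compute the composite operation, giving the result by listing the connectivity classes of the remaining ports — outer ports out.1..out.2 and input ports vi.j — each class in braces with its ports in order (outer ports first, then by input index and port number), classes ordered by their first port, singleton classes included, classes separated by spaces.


Reachability decides: close wires over B-identified ports.
after A, the pattern on (v1, v2) reads {out.1} {out.2} {v1.1, v2.2} {v1.2} {v2.1} (out.j = its outer ports)
after B, the pattern on (v4, v3, v1, v2) reads {out.1, v3.1} {out.2} {v1.1, v2.2} {v1.2} {v2.1} {v3.2} {v4.1} {v4.2} (out.j = its outer ports)

{out.1, v3.1} {out.2} {v1.1, v2.2} {v1.2} {v2.1} {v3.2} {v4.1} {v4.2}


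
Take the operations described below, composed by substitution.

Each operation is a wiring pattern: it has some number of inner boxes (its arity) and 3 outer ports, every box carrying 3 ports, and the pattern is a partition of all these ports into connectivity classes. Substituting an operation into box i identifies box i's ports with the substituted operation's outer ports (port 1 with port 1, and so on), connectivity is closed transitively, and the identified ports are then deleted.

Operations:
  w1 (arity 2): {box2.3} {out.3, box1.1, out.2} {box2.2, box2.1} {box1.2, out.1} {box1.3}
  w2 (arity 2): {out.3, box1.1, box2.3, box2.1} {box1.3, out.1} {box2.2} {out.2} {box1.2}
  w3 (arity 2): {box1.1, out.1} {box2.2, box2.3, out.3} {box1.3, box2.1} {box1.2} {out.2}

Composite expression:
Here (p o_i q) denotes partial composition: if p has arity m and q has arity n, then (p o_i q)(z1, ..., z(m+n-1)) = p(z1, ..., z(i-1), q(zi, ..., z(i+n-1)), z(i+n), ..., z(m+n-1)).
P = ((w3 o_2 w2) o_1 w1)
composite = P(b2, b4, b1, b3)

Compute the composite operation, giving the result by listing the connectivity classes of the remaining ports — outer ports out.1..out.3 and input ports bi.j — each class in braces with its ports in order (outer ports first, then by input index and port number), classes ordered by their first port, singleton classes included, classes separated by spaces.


Two ports join when wires chain via w3-identified ports.
w1 over (b2, b4) gives {out.1, b2.2} {out.2, out.3, b2.1} {b2.3} {b4.1, b4.2} {b4.3}, out.j being that stage's outer ports
w2 over (b1, b3) gives {out.1, b1.3} {out.2} {out.3, b1.1, b3.1, b3.3} {b1.2} {b3.2}, out.j being that stage's outer ports
w3 over (b2, b4, b1, b3) gives {out.1, b2.2} {out.2} {out.3, b1.1, b3.1, b3.3} {b1.2} {b1.3, b2.1} {b2.3} {b3.2} {b4.1, b4.2} {b4.3}, out.j being that stage's outer ports

{out.1, b2.2} {out.2} {out.3, b1.1, b3.1, b3.3} {b1.2} {b1.3, b2.1} {b2.3} {b3.2} {b4.1, b4.2} {b4.3}


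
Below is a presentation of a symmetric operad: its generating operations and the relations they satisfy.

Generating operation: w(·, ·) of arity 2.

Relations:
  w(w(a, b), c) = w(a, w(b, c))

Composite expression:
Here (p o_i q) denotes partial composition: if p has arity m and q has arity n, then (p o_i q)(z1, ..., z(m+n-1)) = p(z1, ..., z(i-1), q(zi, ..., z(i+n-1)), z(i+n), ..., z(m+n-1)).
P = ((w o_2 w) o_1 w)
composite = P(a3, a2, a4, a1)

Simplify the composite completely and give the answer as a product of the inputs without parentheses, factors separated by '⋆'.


a3 ⋆ a2 ⋆ a4 ⋆ a1


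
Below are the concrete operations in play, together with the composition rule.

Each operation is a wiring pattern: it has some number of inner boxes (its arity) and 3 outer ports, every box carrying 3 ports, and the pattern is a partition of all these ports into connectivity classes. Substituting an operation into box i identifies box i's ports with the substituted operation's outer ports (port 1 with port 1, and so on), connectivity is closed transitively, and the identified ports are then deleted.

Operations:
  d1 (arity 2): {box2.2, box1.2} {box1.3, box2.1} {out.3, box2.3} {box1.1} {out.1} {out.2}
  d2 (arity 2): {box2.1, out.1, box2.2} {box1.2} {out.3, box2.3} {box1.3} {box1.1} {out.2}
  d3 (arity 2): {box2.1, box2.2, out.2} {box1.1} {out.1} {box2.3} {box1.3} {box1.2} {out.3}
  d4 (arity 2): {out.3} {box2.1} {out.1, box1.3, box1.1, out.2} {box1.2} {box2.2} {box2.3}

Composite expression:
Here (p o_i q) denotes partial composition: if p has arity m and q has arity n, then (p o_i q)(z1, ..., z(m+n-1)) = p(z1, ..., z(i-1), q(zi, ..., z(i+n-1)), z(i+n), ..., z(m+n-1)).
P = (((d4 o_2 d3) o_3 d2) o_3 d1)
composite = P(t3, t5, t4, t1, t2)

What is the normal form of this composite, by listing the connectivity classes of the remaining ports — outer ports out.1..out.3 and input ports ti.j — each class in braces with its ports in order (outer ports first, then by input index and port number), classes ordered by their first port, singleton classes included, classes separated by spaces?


{out.1, out.2, t3.1, t3.3} {out.3} {t1.1, t4.3} {t1.2, t4.2} {t1.3} {t2.1, t2.2} {t2.3} {t3.2} {t4.1} {t5.1} {t5.2} {t5.3}

Two ports join when wires chain via d4-identified ports.
composing d1 on (t4, t1), with out.j its own outer ports: {out.1} {out.2} {out.3, t1.3} {t1.1, t4.3} {t1.2, t4.2} {t4.1}
composing d2 on (t4, t1, t2), with out.j its own outer ports: {out.1, t2.1, t2.2} {out.2} {out.3, t2.3} {t1.1, t4.3} {t1.2, t4.2} {t1.3} {t4.1}
composing d3 on (t5, t4, t1, t2), with out.j its own outer ports: {out.1} {out.2, t2.1, t2.2} {out.3} {t1.1, t4.3} {t1.2, t4.2} {t1.3} {t2.3} {t4.1} {t5.1} {t5.2} {t5.3}
composing d4 on (t3, t5, t4, t1, t2), with out.j its own outer ports: {out.1, out.2, t3.1, t3.3} {out.3} {t1.1, t4.3} {t1.2, t4.2} {t1.3} {t2.1, t2.2} {t2.3} {t3.2} {t4.1} {t5.1} {t5.2} {t5.3}


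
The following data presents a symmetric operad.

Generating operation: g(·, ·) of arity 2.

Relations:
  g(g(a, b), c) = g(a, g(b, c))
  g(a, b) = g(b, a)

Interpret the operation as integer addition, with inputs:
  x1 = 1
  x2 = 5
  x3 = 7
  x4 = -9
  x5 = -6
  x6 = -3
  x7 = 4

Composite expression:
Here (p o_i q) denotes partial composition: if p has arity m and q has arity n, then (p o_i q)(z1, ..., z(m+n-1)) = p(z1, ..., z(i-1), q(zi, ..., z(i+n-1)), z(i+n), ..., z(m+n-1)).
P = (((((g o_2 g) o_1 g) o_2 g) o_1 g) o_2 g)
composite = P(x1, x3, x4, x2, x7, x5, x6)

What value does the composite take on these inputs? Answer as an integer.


-1

g(x3, x4) = -2
g(x1, g(x3, x4)) = -1
g(x2, x7) = 9
g(g(x1, g(x3, x4)), g(x2, x7)) = 8
g(x5, x6) = -9
g(g(g(x1, g(x3, x4)), g(x2, x7)), g(x5, x6)) = -1


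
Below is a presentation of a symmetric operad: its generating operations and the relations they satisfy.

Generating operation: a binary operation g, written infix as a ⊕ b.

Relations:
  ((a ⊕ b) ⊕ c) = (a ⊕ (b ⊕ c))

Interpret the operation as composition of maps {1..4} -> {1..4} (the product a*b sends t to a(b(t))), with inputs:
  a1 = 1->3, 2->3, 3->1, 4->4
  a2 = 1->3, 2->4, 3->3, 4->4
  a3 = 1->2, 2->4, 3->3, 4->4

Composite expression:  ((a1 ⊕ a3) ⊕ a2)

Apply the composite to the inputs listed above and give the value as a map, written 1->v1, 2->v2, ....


(a1 ⊕ a3) = 1->3, 2->4, 3->1, 4->4
((a1 ⊕ a3) ⊕ a2) = 1->1, 2->4, 3->1, 4->4

1->1, 2->4, 3->1, 4->4


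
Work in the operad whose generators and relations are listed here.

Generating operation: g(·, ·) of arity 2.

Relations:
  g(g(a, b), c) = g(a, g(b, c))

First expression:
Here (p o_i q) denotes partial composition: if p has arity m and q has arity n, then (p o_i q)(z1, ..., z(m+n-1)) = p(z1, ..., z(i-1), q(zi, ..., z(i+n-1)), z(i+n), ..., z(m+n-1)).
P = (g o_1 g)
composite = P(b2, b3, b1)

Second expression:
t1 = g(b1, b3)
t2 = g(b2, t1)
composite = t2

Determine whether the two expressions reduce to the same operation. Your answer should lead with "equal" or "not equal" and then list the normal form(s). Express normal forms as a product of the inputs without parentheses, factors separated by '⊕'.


The first composite normalizes to b2 ⊕ b3 ⊕ b1
The second composite normalizes to b2 ⊕ b1 ⊕ b3
The forms do not match — not equal.

not equal; first: b2 ⊕ b3 ⊕ b1; second: b2 ⊕ b1 ⊕ b3


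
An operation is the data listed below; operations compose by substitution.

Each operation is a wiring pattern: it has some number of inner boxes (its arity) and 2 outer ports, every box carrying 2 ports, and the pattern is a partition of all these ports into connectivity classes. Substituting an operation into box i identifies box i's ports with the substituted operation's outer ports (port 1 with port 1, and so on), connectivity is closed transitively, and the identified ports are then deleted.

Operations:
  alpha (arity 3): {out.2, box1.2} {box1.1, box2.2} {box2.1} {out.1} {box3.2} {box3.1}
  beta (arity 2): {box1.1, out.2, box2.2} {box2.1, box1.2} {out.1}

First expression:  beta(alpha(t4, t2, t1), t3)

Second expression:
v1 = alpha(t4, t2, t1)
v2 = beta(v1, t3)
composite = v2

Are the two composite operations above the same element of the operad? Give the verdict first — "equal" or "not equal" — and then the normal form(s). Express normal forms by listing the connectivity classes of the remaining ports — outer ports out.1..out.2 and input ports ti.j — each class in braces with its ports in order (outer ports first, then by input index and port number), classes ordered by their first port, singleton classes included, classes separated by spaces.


equal; both compose to {out.1} {out.2, t3.2} {t1.1} {t1.2} {t2.1} {t2.2, t4.1} {t3.1, t4.2}


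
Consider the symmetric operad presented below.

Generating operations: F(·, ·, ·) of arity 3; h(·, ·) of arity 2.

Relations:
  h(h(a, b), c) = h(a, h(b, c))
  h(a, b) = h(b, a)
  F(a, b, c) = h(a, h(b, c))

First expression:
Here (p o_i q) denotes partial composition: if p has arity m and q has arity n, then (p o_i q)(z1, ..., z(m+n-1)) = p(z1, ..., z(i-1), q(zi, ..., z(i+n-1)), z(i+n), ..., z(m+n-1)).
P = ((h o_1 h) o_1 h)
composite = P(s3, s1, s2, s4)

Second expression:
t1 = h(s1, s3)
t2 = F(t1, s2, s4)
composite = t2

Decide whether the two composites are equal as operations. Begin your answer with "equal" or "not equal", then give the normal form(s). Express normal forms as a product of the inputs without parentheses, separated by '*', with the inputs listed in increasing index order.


equal; both compose to s1 * s2 * s3 * s4

The first expression, normalized: s1 * s2 * s3 * s4
The second expression, normalized: s1 * s2 * s3 * s4
Both agree, so they are equal.


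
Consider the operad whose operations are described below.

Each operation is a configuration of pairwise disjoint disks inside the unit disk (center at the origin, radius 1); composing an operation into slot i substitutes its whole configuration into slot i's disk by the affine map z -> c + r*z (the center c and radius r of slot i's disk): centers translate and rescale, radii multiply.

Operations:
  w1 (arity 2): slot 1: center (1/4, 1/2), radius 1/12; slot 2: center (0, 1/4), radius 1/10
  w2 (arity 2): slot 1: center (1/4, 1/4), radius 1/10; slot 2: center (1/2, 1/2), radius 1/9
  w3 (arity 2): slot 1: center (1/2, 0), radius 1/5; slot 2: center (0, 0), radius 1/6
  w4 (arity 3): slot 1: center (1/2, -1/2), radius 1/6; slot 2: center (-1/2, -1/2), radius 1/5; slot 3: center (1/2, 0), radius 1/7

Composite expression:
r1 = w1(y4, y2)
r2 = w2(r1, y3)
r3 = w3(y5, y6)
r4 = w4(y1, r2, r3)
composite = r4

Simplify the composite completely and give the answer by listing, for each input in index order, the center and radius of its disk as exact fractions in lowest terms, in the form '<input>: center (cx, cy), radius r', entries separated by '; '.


Only the slot chain above each y matters under w4; compose those maps.
y1 passes through 1 substitution, ending at center (1/2, -1/2), radius 1/6
y4 passes through 3 substitutions, ending at center (-89/200, -11/25), radius 1/600
y2 passes through 3 substitutions, ending at center (-9/20, -89/200), radius 1/500
y3 passes through 2 substitutions, ending at center (-2/5, -2/5), radius 1/45
y5 passes through 2 substitutions, ending at center (4/7, 0), radius 1/35
y6 passes through 2 substitutions, ending at center (1/2, 0), radius 1/42

y1: center (1/2, -1/2), radius 1/6; y2: center (-9/20, -89/200), radius 1/500; y3: center (-2/5, -2/5), radius 1/45; y4: center (-89/200, -11/25), radius 1/600; y5: center (4/7, 0), radius 1/35; y6: center (1/2, 0), radius 1/42


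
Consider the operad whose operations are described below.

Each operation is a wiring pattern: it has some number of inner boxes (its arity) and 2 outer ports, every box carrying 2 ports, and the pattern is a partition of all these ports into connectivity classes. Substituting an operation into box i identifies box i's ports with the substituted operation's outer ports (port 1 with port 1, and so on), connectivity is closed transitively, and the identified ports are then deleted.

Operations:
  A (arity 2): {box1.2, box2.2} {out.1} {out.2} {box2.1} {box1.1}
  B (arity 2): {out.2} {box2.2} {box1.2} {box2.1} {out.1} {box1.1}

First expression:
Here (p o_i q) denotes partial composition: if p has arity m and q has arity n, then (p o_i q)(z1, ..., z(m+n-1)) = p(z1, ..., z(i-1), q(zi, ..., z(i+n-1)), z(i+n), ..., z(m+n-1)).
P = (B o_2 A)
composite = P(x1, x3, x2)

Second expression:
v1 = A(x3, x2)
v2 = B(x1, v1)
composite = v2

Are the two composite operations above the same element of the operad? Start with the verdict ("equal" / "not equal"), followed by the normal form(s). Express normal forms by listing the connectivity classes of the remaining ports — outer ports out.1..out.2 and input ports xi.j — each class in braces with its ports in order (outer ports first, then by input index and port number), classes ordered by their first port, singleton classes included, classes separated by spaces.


In normal form, the first expression is {out.1} {out.2} {x1.1} {x1.2} {x2.1} {x2.2, x3.2} {x3.1}
In normal form, the second expression is {out.1} {out.2} {x1.1} {x1.2} {x2.1} {x2.2, x3.2} {x3.1}
Same normal form: equal.

equal; the common form is {out.1} {out.2} {x1.1} {x1.2} {x2.1} {x2.2, x3.2} {x3.1}
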